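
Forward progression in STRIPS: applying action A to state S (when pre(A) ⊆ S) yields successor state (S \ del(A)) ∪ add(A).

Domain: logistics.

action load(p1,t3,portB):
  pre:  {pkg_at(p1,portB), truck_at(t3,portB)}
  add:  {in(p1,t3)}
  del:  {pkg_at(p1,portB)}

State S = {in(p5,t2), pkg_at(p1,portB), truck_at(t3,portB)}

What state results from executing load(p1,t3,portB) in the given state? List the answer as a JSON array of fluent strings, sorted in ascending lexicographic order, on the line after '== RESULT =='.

Compute (S \ del) ∪ add:
  pre ⊆ S: {pkg_at(p1,portB), truck_at(t3,portB)} ⊆ S  — applicable
  S \ del = {in(p5,t2), truck_at(t3,portB)}
  ∪ add   = {in(p1,t3), in(p5,t2), truck_at(t3,portB)}

== RESULT ==
["in(p1,t3)", "in(p5,t2)", "truck_at(t3,portB)"]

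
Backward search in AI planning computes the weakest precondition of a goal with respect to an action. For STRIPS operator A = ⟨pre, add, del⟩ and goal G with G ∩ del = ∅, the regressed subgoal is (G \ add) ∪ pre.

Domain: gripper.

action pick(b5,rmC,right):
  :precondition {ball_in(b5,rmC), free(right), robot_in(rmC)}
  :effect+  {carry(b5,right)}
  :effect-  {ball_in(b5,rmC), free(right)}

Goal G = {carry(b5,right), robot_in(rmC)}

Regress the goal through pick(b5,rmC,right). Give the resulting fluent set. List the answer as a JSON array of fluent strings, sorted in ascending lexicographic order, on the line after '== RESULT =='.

Regress:
  G ∩ del = {}  (empty — regression defined)
  G \ add = {carry(b5,right), robot_in(rmC)} \ {carry(b5,right)} = {robot_in(rmC)}
  ∪ pre   = {robot_in(rmC)} ∪ {ball_in(b5,rmC), free(right), robot_in(rmC)}
          = {ball_in(b5,rmC), free(right), robot_in(rmC)}

== RESULT ==
["ball_in(b5,rmC)", "free(right)", "robot_in(rmC)"]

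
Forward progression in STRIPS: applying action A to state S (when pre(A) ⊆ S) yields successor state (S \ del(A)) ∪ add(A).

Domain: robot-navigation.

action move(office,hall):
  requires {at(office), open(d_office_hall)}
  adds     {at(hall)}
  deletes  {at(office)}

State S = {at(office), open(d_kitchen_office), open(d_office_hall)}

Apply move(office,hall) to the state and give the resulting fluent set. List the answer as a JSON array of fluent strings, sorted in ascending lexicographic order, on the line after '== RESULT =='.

Compute (S \ del) ∪ add:
  pre ⊆ S: {at(office), open(d_office_hall)} ⊆ S  — applicable
  S \ del = {open(d_kitchen_office), open(d_office_hall)}
  ∪ add   = {at(hall), open(d_kitchen_office), open(d_office_hall)}

== RESULT ==
["at(hall)", "open(d_kitchen_office)", "open(d_office_hall)"]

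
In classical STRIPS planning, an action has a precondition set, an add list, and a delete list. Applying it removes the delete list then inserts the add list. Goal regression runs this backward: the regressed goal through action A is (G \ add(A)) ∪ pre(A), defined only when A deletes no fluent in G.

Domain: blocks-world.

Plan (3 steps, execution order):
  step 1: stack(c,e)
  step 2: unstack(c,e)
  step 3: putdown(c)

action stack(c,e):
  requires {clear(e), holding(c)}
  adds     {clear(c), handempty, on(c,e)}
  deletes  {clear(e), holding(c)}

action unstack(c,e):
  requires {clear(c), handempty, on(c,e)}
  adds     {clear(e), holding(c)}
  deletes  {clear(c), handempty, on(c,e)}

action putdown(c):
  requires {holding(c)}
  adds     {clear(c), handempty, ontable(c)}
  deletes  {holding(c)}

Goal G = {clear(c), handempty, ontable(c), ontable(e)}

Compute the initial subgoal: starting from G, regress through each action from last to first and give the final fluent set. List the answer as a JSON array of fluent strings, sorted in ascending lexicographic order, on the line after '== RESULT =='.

Work backward from the goal:
  through step 3 (putdown(c)): drop {clear(c), handempty, ontable(c)}, keep {ontable(e)}, require {holding(c)}
    → {holding(c), ontable(e)}
  through step 2 (unstack(c,e)): drop {holding(c)}, keep {ontable(e)}, require {clear(c), handempty, on(c,e)}
    → {clear(c), handempty, on(c,e), ontable(e)}
  through step 1 (stack(c,e)): drop {clear(c), handempty, on(c,e)}, keep {ontable(e)}, require {clear(e), holding(c)}
    → {clear(e), holding(c), ontable(e)}

== RESULT ==
["clear(e)", "holding(c)", "ontable(e)"]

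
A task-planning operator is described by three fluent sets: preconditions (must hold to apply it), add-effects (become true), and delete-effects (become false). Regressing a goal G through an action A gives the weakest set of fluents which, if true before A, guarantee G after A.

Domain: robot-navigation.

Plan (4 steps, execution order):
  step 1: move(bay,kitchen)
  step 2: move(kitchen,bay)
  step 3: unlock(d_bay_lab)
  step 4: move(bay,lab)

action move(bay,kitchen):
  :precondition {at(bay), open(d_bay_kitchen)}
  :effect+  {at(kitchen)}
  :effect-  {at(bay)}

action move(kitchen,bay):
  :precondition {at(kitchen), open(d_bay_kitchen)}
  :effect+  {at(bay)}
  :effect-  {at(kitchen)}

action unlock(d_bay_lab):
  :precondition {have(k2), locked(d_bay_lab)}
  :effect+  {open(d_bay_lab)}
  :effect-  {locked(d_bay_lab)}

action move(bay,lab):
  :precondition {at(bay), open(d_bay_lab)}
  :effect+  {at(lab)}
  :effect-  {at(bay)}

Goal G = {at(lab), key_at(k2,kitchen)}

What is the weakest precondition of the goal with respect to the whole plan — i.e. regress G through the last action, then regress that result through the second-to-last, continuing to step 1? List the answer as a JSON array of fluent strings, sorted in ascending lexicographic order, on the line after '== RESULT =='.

Regress step by step:
  through step 4 (move(bay,lab)): drop {at(lab)}, keep {key_at(k2,kitchen)}, require {at(bay), open(d_bay_lab)}
    → {at(bay), key_at(k2,kitchen), open(d_bay_lab)}
  through step 3 (unlock(d_bay_lab)): drop {open(d_bay_lab)}, keep {at(bay), key_at(k2,kitchen)}, require {have(k2), locked(d_bay_lab)}
    → {at(bay), have(k2), key_at(k2,kitchen), locked(d_bay_lab)}
  through step 2 (move(kitchen,bay)): drop {at(bay)}, keep {have(k2), key_at(k2,kitchen), locked(d_bay_lab)}, require {at(kitchen), open(d_bay_kitchen)}
    → {at(kitchen), have(k2), key_at(k2,kitchen), locked(d_bay_lab), open(d_bay_kitchen)}
  through step 1 (move(bay,kitchen)): drop {at(kitchen)}, keep {have(k2), key_at(k2,kitchen), locked(d_bay_lab), open(d_bay_kitchen)}, require {at(bay), open(d_bay_kitchen)}
    → {at(bay), have(k2), key_at(k2,kitchen), locked(d_bay_lab), open(d_bay_kitchen)}

== RESULT ==
["at(bay)", "have(k2)", "key_at(k2,kitchen)", "locked(d_bay_lab)", "open(d_bay_kitchen)"]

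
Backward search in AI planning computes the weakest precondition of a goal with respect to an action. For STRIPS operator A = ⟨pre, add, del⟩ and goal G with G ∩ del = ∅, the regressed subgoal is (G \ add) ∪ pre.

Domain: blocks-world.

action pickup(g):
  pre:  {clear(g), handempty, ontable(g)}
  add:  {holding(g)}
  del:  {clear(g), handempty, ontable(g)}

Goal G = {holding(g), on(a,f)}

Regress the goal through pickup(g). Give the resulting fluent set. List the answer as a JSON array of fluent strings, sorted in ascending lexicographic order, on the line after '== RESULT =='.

Compute (G \ add) ∪ pre:
  G ∩ del = {}  (empty — regression defined)
  G \ add = {holding(g), on(a,f)} \ {holding(g)} = {on(a,f)}
  ∪ pre   = {on(a,f)} ∪ {clear(g), handempty, ontable(g)}
          = {clear(g), handempty, on(a,f), ontable(g)}

== RESULT ==
["clear(g)", "handempty", "on(a,f)", "ontable(g)"]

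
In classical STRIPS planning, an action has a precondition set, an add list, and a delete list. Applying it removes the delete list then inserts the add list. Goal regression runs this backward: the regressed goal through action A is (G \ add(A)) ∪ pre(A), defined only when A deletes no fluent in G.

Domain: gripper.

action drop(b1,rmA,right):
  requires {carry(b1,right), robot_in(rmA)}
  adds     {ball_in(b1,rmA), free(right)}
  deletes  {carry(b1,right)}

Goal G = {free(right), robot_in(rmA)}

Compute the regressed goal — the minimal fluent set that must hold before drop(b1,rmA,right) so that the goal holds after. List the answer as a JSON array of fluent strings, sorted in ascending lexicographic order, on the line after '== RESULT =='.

Compute (G \ add) ∪ pre:
  G ∩ del = {}  (empty — regression defined)
  G \ add = {free(right), robot_in(rmA)} \ {ball_in(b1,rmA), free(right)} = {robot_in(rmA)}
  ∪ pre   = {robot_in(rmA)} ∪ {carry(b1,right), robot_in(rmA)}
          = {carry(b1,right), robot_in(rmA)}

== RESULT ==
["carry(b1,right)", "robot_in(rmA)"]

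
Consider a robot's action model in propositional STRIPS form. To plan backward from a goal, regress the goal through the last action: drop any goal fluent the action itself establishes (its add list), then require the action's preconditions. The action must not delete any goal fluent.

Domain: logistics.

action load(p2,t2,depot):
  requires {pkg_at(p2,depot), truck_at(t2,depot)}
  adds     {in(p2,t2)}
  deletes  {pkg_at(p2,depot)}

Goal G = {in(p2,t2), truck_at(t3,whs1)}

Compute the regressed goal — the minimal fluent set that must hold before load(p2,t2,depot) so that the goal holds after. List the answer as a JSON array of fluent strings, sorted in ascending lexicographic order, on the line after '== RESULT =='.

Regress:
  G ∩ del = {}  (empty — regression defined)
  G \ add = {in(p2,t2), truck_at(t3,whs1)} \ {in(p2,t2)} = {truck_at(t3,whs1)}
  ∪ pre   = {truck_at(t3,whs1)} ∪ {pkg_at(p2,depot), truck_at(t2,depot)}
          = {pkg_at(p2,depot), truck_at(t2,depot), truck_at(t3,whs1)}

== RESULT ==
["pkg_at(p2,depot)", "truck_at(t2,depot)", "truck_at(t3,whs1)"]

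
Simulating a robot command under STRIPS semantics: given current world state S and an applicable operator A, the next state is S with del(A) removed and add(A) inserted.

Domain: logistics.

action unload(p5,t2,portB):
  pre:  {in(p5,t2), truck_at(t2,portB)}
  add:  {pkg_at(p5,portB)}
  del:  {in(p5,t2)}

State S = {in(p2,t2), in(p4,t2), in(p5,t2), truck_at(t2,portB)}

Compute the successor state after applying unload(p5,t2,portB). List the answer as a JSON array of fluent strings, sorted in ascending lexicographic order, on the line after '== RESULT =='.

Compute (S \ del) ∪ add:
  pre ⊆ S: {in(p5,t2), truck_at(t2,portB)} ⊆ S  — applicable
  S \ del = {in(p2,t2), in(p4,t2), truck_at(t2,portB)}
  ∪ add   = {in(p2,t2), in(p4,t2), pkg_at(p5,portB), truck_at(t2,portB)}

== RESULT ==
["in(p2,t2)", "in(p4,t2)", "pkg_at(p5,portB)", "truck_at(t2,portB)"]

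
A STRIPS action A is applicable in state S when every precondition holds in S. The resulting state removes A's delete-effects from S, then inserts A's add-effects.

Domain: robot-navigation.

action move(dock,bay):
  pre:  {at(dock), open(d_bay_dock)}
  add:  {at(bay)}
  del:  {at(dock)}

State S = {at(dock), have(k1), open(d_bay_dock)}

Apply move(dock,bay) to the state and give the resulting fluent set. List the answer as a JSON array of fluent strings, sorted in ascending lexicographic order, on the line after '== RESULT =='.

Progress:
  pre ⊆ S: {at(dock), open(d_bay_dock)} ⊆ S  — applicable
  S \ del = {have(k1), open(d_bay_dock)}
  ∪ add   = {at(bay), have(k1), open(d_bay_dock)}

== RESULT ==
["at(bay)", "have(k1)", "open(d_bay_dock)"]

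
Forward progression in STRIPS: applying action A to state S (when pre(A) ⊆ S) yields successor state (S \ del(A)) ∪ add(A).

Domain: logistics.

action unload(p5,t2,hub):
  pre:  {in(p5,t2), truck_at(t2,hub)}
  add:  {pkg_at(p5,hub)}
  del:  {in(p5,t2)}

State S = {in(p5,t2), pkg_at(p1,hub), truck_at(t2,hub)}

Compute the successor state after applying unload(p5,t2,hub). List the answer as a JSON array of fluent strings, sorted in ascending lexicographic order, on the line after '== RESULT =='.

Compute (S \ del) ∪ add:
  pre ⊆ S: {in(p5,t2), truck_at(t2,hub)} ⊆ S  — applicable
  S \ del = {pkg_at(p1,hub), truck_at(t2,hub)}
  ∪ add   = {pkg_at(p1,hub), pkg_at(p5,hub), truck_at(t2,hub)}

== RESULT ==
["pkg_at(p1,hub)", "pkg_at(p5,hub)", "truck_at(t2,hub)"]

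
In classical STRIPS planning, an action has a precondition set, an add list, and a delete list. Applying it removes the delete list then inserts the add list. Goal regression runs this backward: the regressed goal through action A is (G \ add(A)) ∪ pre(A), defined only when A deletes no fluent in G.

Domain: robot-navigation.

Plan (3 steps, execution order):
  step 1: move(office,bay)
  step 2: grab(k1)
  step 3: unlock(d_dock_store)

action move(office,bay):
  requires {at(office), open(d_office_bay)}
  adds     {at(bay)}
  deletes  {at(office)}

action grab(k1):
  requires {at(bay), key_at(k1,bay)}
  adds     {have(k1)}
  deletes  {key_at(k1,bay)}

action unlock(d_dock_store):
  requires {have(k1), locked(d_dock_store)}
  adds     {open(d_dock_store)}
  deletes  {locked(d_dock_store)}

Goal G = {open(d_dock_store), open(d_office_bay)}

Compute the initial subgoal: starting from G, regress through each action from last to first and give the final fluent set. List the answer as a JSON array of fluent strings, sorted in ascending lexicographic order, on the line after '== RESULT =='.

Regress step by step:
  through step 3 (unlock(d_dock_store)): drop {open(d_dock_store)}, keep {open(d_office_bay)}, require {have(k1), locked(d_dock_store)}
    → {have(k1), locked(d_dock_store), open(d_office_bay)}
  through step 2 (grab(k1)): drop {have(k1)}, keep {locked(d_dock_store), open(d_office_bay)}, require {at(bay), key_at(k1,bay)}
    → {at(bay), key_at(k1,bay), locked(d_dock_store), open(d_office_bay)}
  through step 1 (move(office,bay)): drop {at(bay)}, keep {key_at(k1,bay), locked(d_dock_store), open(d_office_bay)}, require {at(office), open(d_office_bay)}
    → {at(office), key_at(k1,bay), locked(d_dock_store), open(d_office_bay)}

== RESULT ==
["at(office)", "key_at(k1,bay)", "locked(d_dock_store)", "open(d_office_bay)"]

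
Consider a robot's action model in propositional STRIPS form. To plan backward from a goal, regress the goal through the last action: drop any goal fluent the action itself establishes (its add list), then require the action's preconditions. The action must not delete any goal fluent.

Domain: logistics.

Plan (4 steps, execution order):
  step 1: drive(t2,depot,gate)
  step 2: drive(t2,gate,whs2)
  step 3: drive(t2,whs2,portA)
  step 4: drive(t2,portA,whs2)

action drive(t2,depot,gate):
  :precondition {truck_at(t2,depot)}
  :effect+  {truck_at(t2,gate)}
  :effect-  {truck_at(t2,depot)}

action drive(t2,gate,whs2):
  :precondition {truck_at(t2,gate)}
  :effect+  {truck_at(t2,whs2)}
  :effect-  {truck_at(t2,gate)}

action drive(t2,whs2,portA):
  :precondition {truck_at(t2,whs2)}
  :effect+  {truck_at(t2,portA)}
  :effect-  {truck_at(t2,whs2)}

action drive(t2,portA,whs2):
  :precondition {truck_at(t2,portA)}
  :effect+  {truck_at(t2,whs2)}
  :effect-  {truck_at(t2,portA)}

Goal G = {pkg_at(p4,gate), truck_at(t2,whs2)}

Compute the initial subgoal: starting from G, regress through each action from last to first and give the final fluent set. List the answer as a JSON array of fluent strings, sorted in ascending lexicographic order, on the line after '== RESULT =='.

Regress step by step:
  through step 4 (drive(t2,portA,whs2)): drop {truck_at(t2,whs2)}, keep {pkg_at(p4,gate)}, require {truck_at(t2,portA)}
    → {pkg_at(p4,gate), truck_at(t2,portA)}
  through step 3 (drive(t2,whs2,portA)): drop {truck_at(t2,portA)}, keep {pkg_at(p4,gate)}, require {truck_at(t2,whs2)}
    → {pkg_at(p4,gate), truck_at(t2,whs2)}
  through step 2 (drive(t2,gate,whs2)): drop {truck_at(t2,whs2)}, keep {pkg_at(p4,gate)}, require {truck_at(t2,gate)}
    → {pkg_at(p4,gate), truck_at(t2,gate)}
  through step 1 (drive(t2,depot,gate)): drop {truck_at(t2,gate)}, keep {pkg_at(p4,gate)}, require {truck_at(t2,depot)}
    → {pkg_at(p4,gate), truck_at(t2,depot)}

== RESULT ==
["pkg_at(p4,gate)", "truck_at(t2,depot)"]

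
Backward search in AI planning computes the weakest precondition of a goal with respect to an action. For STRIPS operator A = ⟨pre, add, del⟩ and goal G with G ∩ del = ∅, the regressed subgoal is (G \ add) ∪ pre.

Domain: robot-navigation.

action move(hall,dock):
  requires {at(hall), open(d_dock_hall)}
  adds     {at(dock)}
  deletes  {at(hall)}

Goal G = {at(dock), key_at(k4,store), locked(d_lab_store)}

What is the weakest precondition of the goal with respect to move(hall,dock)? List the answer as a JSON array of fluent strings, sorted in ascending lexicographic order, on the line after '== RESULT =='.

Compute (G \ add) ∪ pre:
  G ∩ del = {}  (empty — regression defined)
  G \ add = {at(dock), key_at(k4,store), locked(d_lab_store)} \ {at(dock)} = {key_at(k4,store), locked(d_lab_store)}
  ∪ pre   = {key_at(k4,store), locked(d_lab_store)} ∪ {at(hall), open(d_dock_hall)}
          = {at(hall), key_at(k4,store), locked(d_lab_store), open(d_dock_hall)}

== RESULT ==
["at(hall)", "key_at(k4,store)", "locked(d_lab_store)", "open(d_dock_hall)"]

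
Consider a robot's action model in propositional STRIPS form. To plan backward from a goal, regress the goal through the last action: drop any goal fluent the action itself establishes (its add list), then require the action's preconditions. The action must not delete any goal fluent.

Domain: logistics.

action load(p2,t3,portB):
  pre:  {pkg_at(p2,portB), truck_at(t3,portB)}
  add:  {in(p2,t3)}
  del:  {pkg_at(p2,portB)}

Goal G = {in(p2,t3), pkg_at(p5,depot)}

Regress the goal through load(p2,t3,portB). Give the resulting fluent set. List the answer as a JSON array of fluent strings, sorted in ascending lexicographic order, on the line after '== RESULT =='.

Compute (G \ add) ∪ pre:
  G ∩ del = {}  (empty — regression defined)
  G \ add = {in(p2,t3), pkg_at(p5,depot)} \ {in(p2,t3)} = {pkg_at(p5,depot)}
  ∪ pre   = {pkg_at(p5,depot)} ∪ {pkg_at(p2,portB), truck_at(t3,portB)}
          = {pkg_at(p2,portB), pkg_at(p5,depot), truck_at(t3,portB)}

== RESULT ==
["pkg_at(p2,portB)", "pkg_at(p5,depot)", "truck_at(t3,portB)"]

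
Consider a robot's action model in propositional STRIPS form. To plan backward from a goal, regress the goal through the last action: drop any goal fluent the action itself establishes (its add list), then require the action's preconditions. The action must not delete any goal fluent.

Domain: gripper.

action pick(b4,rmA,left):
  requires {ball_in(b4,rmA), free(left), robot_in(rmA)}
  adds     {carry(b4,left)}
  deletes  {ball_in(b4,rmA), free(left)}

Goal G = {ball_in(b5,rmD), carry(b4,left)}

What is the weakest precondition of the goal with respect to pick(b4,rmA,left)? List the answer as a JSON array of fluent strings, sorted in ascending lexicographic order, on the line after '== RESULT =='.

Regress:
  G ∩ del = {}  (empty — regression defined)
  G \ add = {ball_in(b5,rmD), carry(b4,left)} \ {carry(b4,left)} = {ball_in(b5,rmD)}
  ∪ pre   = {ball_in(b5,rmD)} ∪ {ball_in(b4,rmA), free(left), robot_in(rmA)}
          = {ball_in(b4,rmA), ball_in(b5,rmD), free(left), robot_in(rmA)}

== RESULT ==
["ball_in(b4,rmA)", "ball_in(b5,rmD)", "free(left)", "robot_in(rmA)"]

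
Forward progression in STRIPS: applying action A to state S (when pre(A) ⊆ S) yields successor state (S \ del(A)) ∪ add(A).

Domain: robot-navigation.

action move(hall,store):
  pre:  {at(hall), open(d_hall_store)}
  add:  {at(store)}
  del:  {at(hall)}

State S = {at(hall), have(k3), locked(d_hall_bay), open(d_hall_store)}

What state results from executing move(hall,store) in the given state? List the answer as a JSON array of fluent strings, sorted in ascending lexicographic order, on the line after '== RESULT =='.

Progress:
  pre ⊆ S: {at(hall), open(d_hall_store)} ⊆ S  — applicable
  S \ del = {have(k3), locked(d_hall_bay), open(d_hall_store)}
  ∪ add   = {at(store), have(k3), locked(d_hall_bay), open(d_hall_store)}

== RESULT ==
["at(store)", "have(k3)", "locked(d_hall_bay)", "open(d_hall_store)"]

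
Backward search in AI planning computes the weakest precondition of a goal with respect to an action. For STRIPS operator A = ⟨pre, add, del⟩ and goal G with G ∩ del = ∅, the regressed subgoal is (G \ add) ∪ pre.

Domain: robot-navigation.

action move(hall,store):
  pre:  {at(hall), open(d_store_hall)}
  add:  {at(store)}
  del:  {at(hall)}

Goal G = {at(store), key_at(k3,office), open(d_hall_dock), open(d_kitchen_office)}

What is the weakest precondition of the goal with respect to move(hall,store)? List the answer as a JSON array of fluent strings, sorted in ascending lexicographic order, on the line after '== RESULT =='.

Regress:
  G ∩ del = {}  (empty — regression defined)
  G \ add = {at(store), key_at(k3,office), open(d_hall_dock), open(d_kitchen_office)} \ {at(store)} = {key_at(k3,office), open(d_hall_dock), open(d_kitchen_office)}
  ∪ pre   = {key_at(k3,office), open(d_hall_dock), open(d_kitchen_office)} ∪ {at(hall), open(d_store_hall)}
          = {at(hall), key_at(k3,office), open(d_hall_dock), open(d_kitchen_office), open(d_store_hall)}

== RESULT ==
["at(hall)", "key_at(k3,office)", "open(d_hall_dock)", "open(d_kitchen_office)", "open(d_store_hall)"]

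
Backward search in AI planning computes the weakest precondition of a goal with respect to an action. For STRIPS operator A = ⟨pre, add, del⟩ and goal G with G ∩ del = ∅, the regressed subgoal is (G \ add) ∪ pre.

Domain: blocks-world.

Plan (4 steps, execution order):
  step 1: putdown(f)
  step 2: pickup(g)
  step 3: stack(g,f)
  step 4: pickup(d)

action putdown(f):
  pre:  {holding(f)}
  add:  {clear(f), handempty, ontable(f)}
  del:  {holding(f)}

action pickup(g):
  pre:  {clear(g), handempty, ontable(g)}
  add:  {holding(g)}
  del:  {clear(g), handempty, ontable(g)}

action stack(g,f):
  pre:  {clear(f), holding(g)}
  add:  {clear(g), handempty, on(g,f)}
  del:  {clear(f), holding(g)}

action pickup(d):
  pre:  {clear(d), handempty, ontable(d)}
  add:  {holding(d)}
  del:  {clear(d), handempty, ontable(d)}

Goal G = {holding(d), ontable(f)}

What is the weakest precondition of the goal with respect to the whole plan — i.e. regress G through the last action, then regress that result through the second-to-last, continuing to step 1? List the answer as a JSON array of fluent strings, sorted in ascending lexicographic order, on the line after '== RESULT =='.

Work backward from the goal:
  through step 4 (pickup(d)): drop {holding(d)}, keep {ontable(f)}, require {clear(d), handempty, ontable(d)}
    → {clear(d), handempty, ontable(d), ontable(f)}
  through step 3 (stack(g,f)): drop {handempty}, keep {clear(d), ontable(d), ontable(f)}, require {clear(f), holding(g)}
    → {clear(d), clear(f), holding(g), ontable(d), ontable(f)}
  through step 2 (pickup(g)): drop {holding(g)}, keep {clear(d), clear(f), ontable(d), ontable(f)}, require {clear(g), handempty, ontable(g)}
    → {clear(d), clear(f), clear(g), handempty, ontable(d), ontable(f), ontable(g)}
  through step 1 (putdown(f)): drop {clear(f), handempty, ontable(f)}, keep {clear(d), clear(g), ontable(d), ontable(g)}, require {holding(f)}
    → {clear(d), clear(g), holding(f), ontable(d), ontable(g)}

== RESULT ==
["clear(d)", "clear(g)", "holding(f)", "ontable(d)", "ontable(g)"]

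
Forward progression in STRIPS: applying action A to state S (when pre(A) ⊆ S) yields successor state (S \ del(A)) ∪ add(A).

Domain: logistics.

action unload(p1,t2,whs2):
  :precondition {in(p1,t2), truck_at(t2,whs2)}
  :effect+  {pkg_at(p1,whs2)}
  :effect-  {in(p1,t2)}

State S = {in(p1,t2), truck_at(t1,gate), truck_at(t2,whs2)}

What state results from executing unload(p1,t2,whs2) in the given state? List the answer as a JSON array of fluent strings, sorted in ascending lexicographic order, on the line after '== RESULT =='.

Compute (S \ del) ∪ add:
  pre ⊆ S: {in(p1,t2), truck_at(t2,whs2)} ⊆ S  — applicable
  S \ del = {truck_at(t1,gate), truck_at(t2,whs2)}
  ∪ add   = {pkg_at(p1,whs2), truck_at(t1,gate), truck_at(t2,whs2)}

== RESULT ==
["pkg_at(p1,whs2)", "truck_at(t1,gate)", "truck_at(t2,whs2)"]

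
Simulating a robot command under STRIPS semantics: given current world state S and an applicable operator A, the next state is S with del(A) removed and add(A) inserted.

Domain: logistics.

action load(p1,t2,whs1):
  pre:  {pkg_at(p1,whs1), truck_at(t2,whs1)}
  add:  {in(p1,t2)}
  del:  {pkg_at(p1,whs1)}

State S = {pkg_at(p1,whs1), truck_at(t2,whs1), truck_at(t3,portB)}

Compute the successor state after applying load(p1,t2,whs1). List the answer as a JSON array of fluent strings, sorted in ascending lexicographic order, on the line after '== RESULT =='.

Progress:
  pre ⊆ S: {pkg_at(p1,whs1), truck_at(t2,whs1)} ⊆ S  — applicable
  S \ del = {truck_at(t2,whs1), truck_at(t3,portB)}
  ∪ add   = {in(p1,t2), truck_at(t2,whs1), truck_at(t3,portB)}

== RESULT ==
["in(p1,t2)", "truck_at(t2,whs1)", "truck_at(t3,portB)"]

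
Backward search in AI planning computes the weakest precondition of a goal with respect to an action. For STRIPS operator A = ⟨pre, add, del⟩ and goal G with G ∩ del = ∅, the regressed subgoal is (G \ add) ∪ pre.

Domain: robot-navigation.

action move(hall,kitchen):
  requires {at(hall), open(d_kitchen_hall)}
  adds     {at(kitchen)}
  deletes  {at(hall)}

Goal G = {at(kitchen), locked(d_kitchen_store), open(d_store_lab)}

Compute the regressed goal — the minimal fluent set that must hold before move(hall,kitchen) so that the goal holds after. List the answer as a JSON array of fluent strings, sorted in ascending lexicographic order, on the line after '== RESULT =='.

Compute (G \ add) ∪ pre:
  G ∩ del = {}  (empty — regression defined)
  G \ add = {at(kitchen), locked(d_kitchen_store), open(d_store_lab)} \ {at(kitchen)} = {locked(d_kitchen_store), open(d_store_lab)}
  ∪ pre   = {locked(d_kitchen_store), open(d_store_lab)} ∪ {at(hall), open(d_kitchen_hall)}
          = {at(hall), locked(d_kitchen_store), open(d_kitchen_hall), open(d_store_lab)}

== RESULT ==
["at(hall)", "locked(d_kitchen_store)", "open(d_kitchen_hall)", "open(d_store_lab)"]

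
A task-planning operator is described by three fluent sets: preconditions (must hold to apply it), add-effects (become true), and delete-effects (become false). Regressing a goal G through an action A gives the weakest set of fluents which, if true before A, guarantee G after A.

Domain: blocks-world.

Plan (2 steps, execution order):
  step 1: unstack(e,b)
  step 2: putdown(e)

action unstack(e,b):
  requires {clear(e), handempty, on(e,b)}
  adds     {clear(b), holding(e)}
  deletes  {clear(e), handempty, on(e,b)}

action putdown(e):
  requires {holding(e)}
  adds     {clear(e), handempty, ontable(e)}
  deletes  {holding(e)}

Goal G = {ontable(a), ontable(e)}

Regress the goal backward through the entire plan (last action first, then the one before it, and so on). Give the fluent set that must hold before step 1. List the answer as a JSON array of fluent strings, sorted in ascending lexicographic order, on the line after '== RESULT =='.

Regress step by step:
  through step 2 (putdown(e)): drop {ontable(e)}, keep {ontable(a)}, require {holding(e)}
    → {holding(e), ontable(a)}
  through step 1 (unstack(e,b)): drop {holding(e)}, keep {ontable(a)}, require {clear(e), handempty, on(e,b)}
    → {clear(e), handempty, on(e,b), ontable(a)}

== RESULT ==
["clear(e)", "handempty", "on(e,b)", "ontable(a)"]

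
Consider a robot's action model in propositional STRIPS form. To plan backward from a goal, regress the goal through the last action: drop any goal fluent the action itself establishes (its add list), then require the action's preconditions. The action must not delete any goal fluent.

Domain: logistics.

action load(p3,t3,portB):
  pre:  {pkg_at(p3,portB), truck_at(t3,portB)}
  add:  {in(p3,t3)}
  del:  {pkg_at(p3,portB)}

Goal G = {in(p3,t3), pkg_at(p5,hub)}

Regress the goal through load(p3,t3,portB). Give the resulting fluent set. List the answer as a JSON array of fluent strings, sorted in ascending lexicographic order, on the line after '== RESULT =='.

Compute (G \ add) ∪ pre:
  G ∩ del = {}  (empty — regression defined)
  G \ add = {in(p3,t3), pkg_at(p5,hub)} \ {in(p3,t3)} = {pkg_at(p5,hub)}
  ∪ pre   = {pkg_at(p5,hub)} ∪ {pkg_at(p3,portB), truck_at(t3,portB)}
          = {pkg_at(p3,portB), pkg_at(p5,hub), truck_at(t3,portB)}

== RESULT ==
["pkg_at(p3,portB)", "pkg_at(p5,hub)", "truck_at(t3,portB)"]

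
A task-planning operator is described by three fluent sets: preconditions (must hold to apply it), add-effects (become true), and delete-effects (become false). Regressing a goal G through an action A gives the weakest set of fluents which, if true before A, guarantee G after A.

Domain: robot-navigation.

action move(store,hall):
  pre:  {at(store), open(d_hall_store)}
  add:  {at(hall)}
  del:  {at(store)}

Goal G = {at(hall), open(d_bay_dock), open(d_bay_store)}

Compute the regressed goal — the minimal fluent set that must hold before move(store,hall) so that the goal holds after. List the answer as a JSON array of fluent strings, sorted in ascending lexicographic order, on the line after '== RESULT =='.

Regress:
  G ∩ del = {}  (empty — regression defined)
  G \ add = {at(hall), open(d_bay_dock), open(d_bay_store)} \ {at(hall)} = {open(d_bay_dock), open(d_bay_store)}
  ∪ pre   = {open(d_bay_dock), open(d_bay_store)} ∪ {at(store), open(d_hall_store)}
          = {at(store), open(d_bay_dock), open(d_bay_store), open(d_hall_store)}

== RESULT ==
["at(store)", "open(d_bay_dock)", "open(d_bay_store)", "open(d_hall_store)"]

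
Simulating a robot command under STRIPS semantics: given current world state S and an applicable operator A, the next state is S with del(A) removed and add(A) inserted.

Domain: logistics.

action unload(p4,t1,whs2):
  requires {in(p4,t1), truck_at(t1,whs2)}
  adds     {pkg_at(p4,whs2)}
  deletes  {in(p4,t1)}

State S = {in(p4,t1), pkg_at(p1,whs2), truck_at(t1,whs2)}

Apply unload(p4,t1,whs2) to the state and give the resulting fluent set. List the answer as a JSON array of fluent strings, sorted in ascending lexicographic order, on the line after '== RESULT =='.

Progress:
  pre ⊆ S: {in(p4,t1), truck_at(t1,whs2)} ⊆ S  — applicable
  S \ del = {pkg_at(p1,whs2), truck_at(t1,whs2)}
  ∪ add   = {pkg_at(p1,whs2), pkg_at(p4,whs2), truck_at(t1,whs2)}

== RESULT ==
["pkg_at(p1,whs2)", "pkg_at(p4,whs2)", "truck_at(t1,whs2)"]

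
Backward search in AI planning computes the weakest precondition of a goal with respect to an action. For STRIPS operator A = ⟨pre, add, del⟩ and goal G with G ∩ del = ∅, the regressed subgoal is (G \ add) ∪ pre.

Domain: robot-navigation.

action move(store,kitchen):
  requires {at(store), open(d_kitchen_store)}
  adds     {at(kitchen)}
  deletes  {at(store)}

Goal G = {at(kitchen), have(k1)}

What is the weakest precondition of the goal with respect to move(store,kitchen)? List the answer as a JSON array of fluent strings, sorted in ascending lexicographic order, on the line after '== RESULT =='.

Compute (G \ add) ∪ pre:
  G ∩ del = {}  (empty — regression defined)
  G \ add = {at(kitchen), have(k1)} \ {at(kitchen)} = {have(k1)}
  ∪ pre   = {have(k1)} ∪ {at(store), open(d_kitchen_store)}
          = {at(store), have(k1), open(d_kitchen_store)}

== RESULT ==
["at(store)", "have(k1)", "open(d_kitchen_store)"]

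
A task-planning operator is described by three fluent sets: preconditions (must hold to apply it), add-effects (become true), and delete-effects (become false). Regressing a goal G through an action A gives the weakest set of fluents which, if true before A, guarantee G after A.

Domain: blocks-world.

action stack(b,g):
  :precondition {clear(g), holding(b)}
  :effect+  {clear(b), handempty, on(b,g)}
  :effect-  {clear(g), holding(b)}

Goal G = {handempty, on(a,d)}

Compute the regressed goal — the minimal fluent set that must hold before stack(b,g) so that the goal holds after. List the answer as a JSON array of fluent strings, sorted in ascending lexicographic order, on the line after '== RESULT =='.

Compute (G \ add) ∪ pre:
  G ∩ del = {}  (empty — regression defined)
  G \ add = {handempty, on(a,d)} \ {clear(b), handempty, on(b,g)} = {on(a,d)}
  ∪ pre   = {on(a,d)} ∪ {clear(g), holding(b)}
          = {clear(g), holding(b), on(a,d)}

== RESULT ==
["clear(g)", "holding(b)", "on(a,d)"]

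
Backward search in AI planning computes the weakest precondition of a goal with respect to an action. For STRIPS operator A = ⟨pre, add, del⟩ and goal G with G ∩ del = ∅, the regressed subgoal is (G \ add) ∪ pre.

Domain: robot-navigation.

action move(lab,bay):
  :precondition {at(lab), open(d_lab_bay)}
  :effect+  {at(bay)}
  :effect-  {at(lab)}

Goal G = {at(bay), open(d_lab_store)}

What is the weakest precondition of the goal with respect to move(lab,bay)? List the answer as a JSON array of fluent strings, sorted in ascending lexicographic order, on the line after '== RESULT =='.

Regress:
  G ∩ del = {}  (empty — regression defined)
  G \ add = {at(bay), open(d_lab_store)} \ {at(bay)} = {open(d_lab_store)}
  ∪ pre   = {open(d_lab_store)} ∪ {at(lab), open(d_lab_bay)}
          = {at(lab), open(d_lab_bay), open(d_lab_store)}

== RESULT ==
["at(lab)", "open(d_lab_bay)", "open(d_lab_store)"]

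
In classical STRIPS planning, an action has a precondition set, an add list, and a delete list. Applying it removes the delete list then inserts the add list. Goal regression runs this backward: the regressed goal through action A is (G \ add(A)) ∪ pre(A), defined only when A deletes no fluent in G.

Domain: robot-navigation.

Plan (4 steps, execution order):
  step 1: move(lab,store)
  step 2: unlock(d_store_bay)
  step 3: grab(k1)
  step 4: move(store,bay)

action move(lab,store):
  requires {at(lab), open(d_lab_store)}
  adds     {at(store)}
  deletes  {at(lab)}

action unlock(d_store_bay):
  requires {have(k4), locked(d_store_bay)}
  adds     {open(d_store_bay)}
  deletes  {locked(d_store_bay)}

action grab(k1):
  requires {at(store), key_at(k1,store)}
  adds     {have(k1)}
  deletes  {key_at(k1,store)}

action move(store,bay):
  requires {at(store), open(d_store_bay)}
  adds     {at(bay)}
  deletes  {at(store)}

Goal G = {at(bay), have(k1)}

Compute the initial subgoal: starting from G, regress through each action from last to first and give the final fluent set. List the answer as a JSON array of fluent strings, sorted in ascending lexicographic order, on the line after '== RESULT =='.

Work backward from the goal:
  through step 4 (move(store,bay)): drop {at(bay)}, keep {have(k1)}, require {at(store), open(d_store_bay)}
    → {at(store), have(k1), open(d_store_bay)}
  through step 3 (grab(k1)): drop {have(k1)}, keep {at(store), open(d_store_bay)}, require {at(store), key_at(k1,store)}
    → {at(store), key_at(k1,store), open(d_store_bay)}
  through step 2 (unlock(d_store_bay)): drop {open(d_store_bay)}, keep {at(store), key_at(k1,store)}, require {have(k4), locked(d_store_bay)}
    → {at(store), have(k4), key_at(k1,store), locked(d_store_bay)}
  through step 1 (move(lab,store)): drop {at(store)}, keep {have(k4), key_at(k1,store), locked(d_store_bay)}, require {at(lab), open(d_lab_store)}
    → {at(lab), have(k4), key_at(k1,store), locked(d_store_bay), open(d_lab_store)}

== RESULT ==
["at(lab)", "have(k4)", "key_at(k1,store)", "locked(d_store_bay)", "open(d_lab_store)"]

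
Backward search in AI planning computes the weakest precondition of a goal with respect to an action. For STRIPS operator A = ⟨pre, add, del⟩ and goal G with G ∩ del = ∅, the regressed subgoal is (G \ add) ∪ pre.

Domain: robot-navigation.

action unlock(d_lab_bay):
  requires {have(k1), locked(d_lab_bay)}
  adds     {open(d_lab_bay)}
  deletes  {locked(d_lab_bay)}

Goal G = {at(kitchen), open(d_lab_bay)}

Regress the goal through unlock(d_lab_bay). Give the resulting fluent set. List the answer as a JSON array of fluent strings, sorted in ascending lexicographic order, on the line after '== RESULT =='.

Regress:
  G ∩ del = {}  (empty — regression defined)
  G \ add = {at(kitchen), open(d_lab_bay)} \ {open(d_lab_bay)} = {at(kitchen)}
  ∪ pre   = {at(kitchen)} ∪ {have(k1), locked(d_lab_bay)}
          = {at(kitchen), have(k1), locked(d_lab_bay)}

== RESULT ==
["at(kitchen)", "have(k1)", "locked(d_lab_bay)"]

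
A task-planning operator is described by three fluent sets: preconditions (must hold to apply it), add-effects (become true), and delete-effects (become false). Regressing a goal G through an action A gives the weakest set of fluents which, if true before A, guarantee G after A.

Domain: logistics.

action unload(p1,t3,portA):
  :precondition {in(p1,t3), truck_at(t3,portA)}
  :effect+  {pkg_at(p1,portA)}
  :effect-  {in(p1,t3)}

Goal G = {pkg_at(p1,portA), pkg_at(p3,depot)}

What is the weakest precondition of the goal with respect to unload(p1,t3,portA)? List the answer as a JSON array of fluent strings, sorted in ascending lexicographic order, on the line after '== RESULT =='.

Compute (G \ add) ∪ pre:
  G ∩ del = {}  (empty — regression defined)
  G \ add = {pkg_at(p1,portA), pkg_at(p3,depot)} \ {pkg_at(p1,portA)} = {pkg_at(p3,depot)}
  ∪ pre   = {pkg_at(p3,depot)} ∪ {in(p1,t3), truck_at(t3,portA)}
          = {in(p1,t3), pkg_at(p3,depot), truck_at(t3,portA)}

== RESULT ==
["in(p1,t3)", "pkg_at(p3,depot)", "truck_at(t3,portA)"]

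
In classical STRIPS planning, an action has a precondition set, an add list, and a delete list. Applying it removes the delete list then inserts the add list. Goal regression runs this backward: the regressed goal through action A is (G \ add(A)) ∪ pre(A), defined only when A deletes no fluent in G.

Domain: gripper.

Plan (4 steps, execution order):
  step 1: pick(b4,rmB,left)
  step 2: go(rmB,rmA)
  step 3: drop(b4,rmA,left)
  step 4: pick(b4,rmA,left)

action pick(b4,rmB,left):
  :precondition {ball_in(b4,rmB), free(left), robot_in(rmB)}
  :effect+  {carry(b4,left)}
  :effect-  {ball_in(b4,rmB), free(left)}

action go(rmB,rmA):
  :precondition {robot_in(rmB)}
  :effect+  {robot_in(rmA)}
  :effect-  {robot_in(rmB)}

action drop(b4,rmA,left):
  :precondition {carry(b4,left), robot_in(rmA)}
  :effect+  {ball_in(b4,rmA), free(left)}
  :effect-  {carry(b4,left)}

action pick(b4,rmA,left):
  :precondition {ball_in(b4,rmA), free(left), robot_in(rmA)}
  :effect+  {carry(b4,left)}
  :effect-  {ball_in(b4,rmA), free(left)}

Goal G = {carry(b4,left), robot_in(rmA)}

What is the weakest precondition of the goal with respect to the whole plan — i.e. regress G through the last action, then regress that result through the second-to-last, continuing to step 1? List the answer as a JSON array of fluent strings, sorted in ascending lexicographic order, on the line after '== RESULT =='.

Regress step by step:
  through step 4 (pick(b4,rmA,left)): drop {carry(b4,left)}, keep {robot_in(rmA)}, require {ball_in(b4,rmA), free(left), robot_in(rmA)}
    → {ball_in(b4,rmA), free(left), robot_in(rmA)}
  through step 3 (drop(b4,rmA,left)): drop {ball_in(b4,rmA), free(left)}, keep {robot_in(rmA)}, require {carry(b4,left), robot_in(rmA)}
    → {carry(b4,left), robot_in(rmA)}
  through step 2 (go(rmB,rmA)): drop {robot_in(rmA)}, keep {carry(b4,left)}, require {robot_in(rmB)}
    → {carry(b4,left), robot_in(rmB)}
  through step 1 (pick(b4,rmB,left)): drop {carry(b4,left)}, keep {robot_in(rmB)}, require {ball_in(b4,rmB), free(left), robot_in(rmB)}
    → {ball_in(b4,rmB), free(left), robot_in(rmB)}

== RESULT ==
["ball_in(b4,rmB)", "free(left)", "robot_in(rmB)"]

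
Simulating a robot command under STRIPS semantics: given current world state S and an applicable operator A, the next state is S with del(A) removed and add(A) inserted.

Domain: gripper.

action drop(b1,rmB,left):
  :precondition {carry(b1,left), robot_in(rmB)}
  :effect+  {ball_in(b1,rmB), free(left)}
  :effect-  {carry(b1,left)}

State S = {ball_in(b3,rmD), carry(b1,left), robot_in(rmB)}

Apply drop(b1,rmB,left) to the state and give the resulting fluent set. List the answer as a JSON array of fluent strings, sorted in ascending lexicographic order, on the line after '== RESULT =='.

Compute (S \ del) ∪ add:
  pre ⊆ S: {carry(b1,left), robot_in(rmB)} ⊆ S  — applicable
  S \ del = {ball_in(b3,rmD), robot_in(rmB)}
  ∪ add   = {ball_in(b1,rmB), ball_in(b3,rmD), free(left), robot_in(rmB)}

== RESULT ==
["ball_in(b1,rmB)", "ball_in(b3,rmD)", "free(left)", "robot_in(rmB)"]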